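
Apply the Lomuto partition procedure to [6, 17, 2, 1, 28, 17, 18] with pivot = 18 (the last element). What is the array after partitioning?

Lomuto partition with pivot = 18:

Initial array: [6, 17, 2, 1, 28, 17, 18]

arr[0]=6 <= 18: swap with position 0, array becomes [6, 17, 2, 1, 28, 17, 18]
arr[1]=17 <= 18: swap with position 1, array becomes [6, 17, 2, 1, 28, 17, 18]
arr[2]=2 <= 18: swap with position 2, array becomes [6, 17, 2, 1, 28, 17, 18]
arr[3]=1 <= 18: swap with position 3, array becomes [6, 17, 2, 1, 28, 17, 18]
arr[4]=28 > 18: no swap
arr[5]=17 <= 18: swap with position 4, array becomes [6, 17, 2, 1, 17, 28, 18]

Place pivot at position 5: [6, 17, 2, 1, 17, 18, 28]
Pivot position: 5

After partitioning with pivot 18, the array becomes [6, 17, 2, 1, 17, 18, 28]. The pivot is placed at index 5. All elements to the left of the pivot are <= 18, and all elements to the right are > 18.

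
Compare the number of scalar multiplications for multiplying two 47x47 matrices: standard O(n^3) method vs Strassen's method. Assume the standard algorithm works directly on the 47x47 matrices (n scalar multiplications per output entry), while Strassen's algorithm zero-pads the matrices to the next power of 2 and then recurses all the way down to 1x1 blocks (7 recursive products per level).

Matrix multiplication for 47x47 matrices:

Strassen's algorithm requires power-of-2 dimensions. Pad 47x47 to 64x64 (next power of 2).

Standard algorithm: 47^3 = 103823 multiplications
Strassen's algorithm: 7^(log2(64)) = 7^6 = 117649 multiplications
Difference: 103823 - 117649 = -13826 (Strassen uses MORE here due to padding overhead — for small or just-over-power-of-2 n, padding can outweigh the per-level savings)

Standard: 103823 multiplications (47^3). Strassen: 117649 multiplications (7^6, after padding to 64x64). Strassen reduces 8 recursive multiplications to 7 at each level.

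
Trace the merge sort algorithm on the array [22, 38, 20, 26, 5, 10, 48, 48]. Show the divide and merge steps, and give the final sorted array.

Merge sort trace:

Split: [22, 38, 20, 26, 5, 10, 48, 48] -> [22, 38, 20, 26] and [5, 10, 48, 48]
  Split: [22, 38, 20, 26] -> [22, 38] and [20, 26]
    Split: [22, 38] -> [22] and [38]
    Merge: [22] + [38] -> [22, 38]
    Split: [20, 26] -> [20] and [26]
    Merge: [20] + [26] -> [20, 26]
  Merge: [22, 38] + [20, 26] -> [20, 22, 26, 38]
  Split: [5, 10, 48, 48] -> [5, 10] and [48, 48]
    Split: [5, 10] -> [5] and [10]
    Merge: [5] + [10] -> [5, 10]
    Split: [48, 48] -> [48] and [48]
    Merge: [48] + [48] -> [48, 48]
  Merge: [5, 10] + [48, 48] -> [5, 10, 48, 48]
Merge: [20, 22, 26, 38] + [5, 10, 48, 48] -> [5, 10, 20, 22, 26, 38, 48, 48]

Final sorted array: [5, 10, 20, 22, 26, 38, 48, 48]

The merge sort proceeds by recursively splitting the array and merging sorted halves.
After all merges, the sorted array is [5, 10, 20, 22, 26, 38, 48, 48].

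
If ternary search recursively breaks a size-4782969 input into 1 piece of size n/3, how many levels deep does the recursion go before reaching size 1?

For divide and conquer with division factor 3:

Problem sizes at each level:
Level 0: 4782969
Level 1: 1594323
Level 2: 531441
Level 3: 177147
Level 4: 59049
Level 5: 19683
Level 6: 6561
Level 7: 2187
Level 8: 729
Level 9: 243
Level 10: 81
Level 11: 27
Level 12: 9
Level 13: 3
Level 14: 1

The root is level 0 and the size-1 base case is level 14 (the tree spans levels 0 through 14, i.e. 15 levels counting the root), so the depth is the number of divisions: log_3(4782969) = 14

The recursion tree depth is log_3(4782969) = 14. At each level, the problem size is divided by 3, so it takes 14 divisions to reduce to a base case of size 1. The algorithm makes 1 recursive call at each level.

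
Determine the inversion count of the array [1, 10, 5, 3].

Finding inversions in [1, 10, 5, 3]:

(1, 2): arr[1]=10 > arr[2]=5
(1, 3): arr[1]=10 > arr[3]=3
(2, 3): arr[2]=5 > arr[3]=3

Total inversions: 3

The array has 3 inversion(s): (1,2), (1,3), (2,3). Each pair (i,j) satisfies i < j and arr[i] > arr[j].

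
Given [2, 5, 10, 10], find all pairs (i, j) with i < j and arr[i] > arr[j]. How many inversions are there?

Finding inversions in [2, 5, 10, 10]:


Total inversions: 0

The array has 0 inversions. It is already sorted.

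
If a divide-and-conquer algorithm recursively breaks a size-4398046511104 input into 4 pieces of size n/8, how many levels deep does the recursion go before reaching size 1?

For divide and conquer with division factor 8:

Problem sizes at each level:
Level 0: 4398046511104
Level 1: 549755813888
Level 2: 68719476736
Level 3: 8589934592
Level 4: 1073741824
Level 5: 134217728
Level 6: 16777216
Level 7: 2097152
Level 8: 262144
Level 9: 32768
Level 10: 4096
Level 11: 512
Level 12: 64
Level 13: 8
Level 14: 1

The root is level 0 and the size-1 base case is level 14 (the tree spans levels 0 through 14, i.e. 15 levels counting the root), so the depth is the number of divisions: log_8(4398046511104) = 14

The recursion tree depth is log_8(4398046511104) = 14. At each level, the problem size is divided by 8, so it takes 14 divisions to reduce to a base case of size 1. The algorithm makes 4 recursive calls at each level.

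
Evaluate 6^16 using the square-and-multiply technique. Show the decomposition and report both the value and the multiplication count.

Computing 6^16 by squaring (build up from 6^1; each line after the first costs one multiplication):

6^1 = 6
6^2 = (6^1)^2 = 6^2 = 36
6^4 = (6^2)^2 = 36^2 = 1296
6^8 = (6^4)^2 = 1296^2 = 1679616
6^16 = (6^8)^2 = 1679616^2 = 2821109907456

Result: 2821109907456
Multiplications needed: 4 (4 lines after 6^1)

6^16 = 2821109907456. Using exponentiation by squaring, this requires 4 multiplications. The key idea: if the exponent is even, square the half-power; if odd, multiply by the base once.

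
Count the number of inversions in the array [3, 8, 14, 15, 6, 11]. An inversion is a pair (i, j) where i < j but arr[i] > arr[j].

Finding inversions in [3, 8, 14, 15, 6, 11]:

(1, 4): arr[1]=8 > arr[4]=6
(2, 4): arr[2]=14 > arr[4]=6
(2, 5): arr[2]=14 > arr[5]=11
(3, 4): arr[3]=15 > arr[4]=6
(3, 5): arr[3]=15 > arr[5]=11

Total inversions: 5

The array has 5 inversion(s): (1,4), (2,4), (2,5), (3,4), (3,5). Each pair (i,j) satisfies i < j and arr[i] > arr[j].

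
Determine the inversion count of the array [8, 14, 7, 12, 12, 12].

Finding inversions in [8, 14, 7, 12, 12, 12]:

(0, 2): arr[0]=8 > arr[2]=7
(1, 2): arr[1]=14 > arr[2]=7
(1, 3): arr[1]=14 > arr[3]=12
(1, 4): arr[1]=14 > arr[4]=12
(1, 5): arr[1]=14 > arr[5]=12

Total inversions: 5

The array has 5 inversion(s): (0,2), (1,2), (1,3), (1,4), (1,5). Each pair (i,j) satisfies i < j and arr[i] > arr[j].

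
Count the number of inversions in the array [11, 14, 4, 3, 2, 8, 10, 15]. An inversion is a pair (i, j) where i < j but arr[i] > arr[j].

Finding inversions in [11, 14, 4, 3, 2, 8, 10, 15]:

(0, 2): arr[0]=11 > arr[2]=4
(0, 3): arr[0]=11 > arr[3]=3
(0, 4): arr[0]=11 > arr[4]=2
(0, 5): arr[0]=11 > arr[5]=8
(0, 6): arr[0]=11 > arr[6]=10
(1, 2): arr[1]=14 > arr[2]=4
(1, 3): arr[1]=14 > arr[3]=3
(1, 4): arr[1]=14 > arr[4]=2
(1, 5): arr[1]=14 > arr[5]=8
(1, 6): arr[1]=14 > arr[6]=10
(2, 3): arr[2]=4 > arr[3]=3
(2, 4): arr[2]=4 > arr[4]=2
(3, 4): arr[3]=3 > arr[4]=2

Total inversions: 13

The array has 13 inversion(s): (0,2), (0,3), (0,4), (0,5), (0,6), (1,2), (1,3), (1,4), (1,5), (1,6), (2,3), (2,4), (3,4). Each pair (i,j) satisfies i < j and arr[i] > arr[j].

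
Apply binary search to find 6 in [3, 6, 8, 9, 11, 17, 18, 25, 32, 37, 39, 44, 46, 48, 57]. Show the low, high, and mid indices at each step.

Binary search for 6 in [3, 6, 8, 9, 11, 17, 18, 25, 32, 37, 39, 44, 46, 48, 57]:

lo=0, hi=14, mid=7, arr[mid]=25 -> 25 > 6, search left half
lo=0, hi=6, mid=3, arr[mid]=9 -> 9 > 6, search left half
lo=0, hi=2, mid=1, arr[mid]=6 -> Found target at index 1!

Binary search finds 6 at index 1 after 3 comparisons. The search repeatedly halves the search space by comparing with the middle element.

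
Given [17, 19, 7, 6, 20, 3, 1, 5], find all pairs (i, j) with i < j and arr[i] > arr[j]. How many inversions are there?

Finding inversions in [17, 19, 7, 6, 20, 3, 1, 5]:

(0, 2): arr[0]=17 > arr[2]=7
(0, 3): arr[0]=17 > arr[3]=6
(0, 5): arr[0]=17 > arr[5]=3
(0, 6): arr[0]=17 > arr[6]=1
(0, 7): arr[0]=17 > arr[7]=5
(1, 2): arr[1]=19 > arr[2]=7
(1, 3): arr[1]=19 > arr[3]=6
(1, 5): arr[1]=19 > arr[5]=3
(1, 6): arr[1]=19 > arr[6]=1
(1, 7): arr[1]=19 > arr[7]=5
(2, 3): arr[2]=7 > arr[3]=6
(2, 5): arr[2]=7 > arr[5]=3
(2, 6): arr[2]=7 > arr[6]=1
(2, 7): arr[2]=7 > arr[7]=5
(3, 5): arr[3]=6 > arr[5]=3
(3, 6): arr[3]=6 > arr[6]=1
(3, 7): arr[3]=6 > arr[7]=5
(4, 5): arr[4]=20 > arr[5]=3
(4, 6): arr[4]=20 > arr[6]=1
(4, 7): arr[4]=20 > arr[7]=5
(5, 6): arr[5]=3 > arr[6]=1

Total inversions: 21

The array has 21 inversion(s): (0,2), (0,3), (0,5), (0,6), (0,7), (1,2), (1,3), (1,5), (1,6), (1,7), (2,3), (2,5), (2,6), (2,7), (3,5), (3,6), (3,7), (4,5), (4,6), (4,7), (5,6). Each pair (i,j) satisfies i < j and arr[i] > arr[j].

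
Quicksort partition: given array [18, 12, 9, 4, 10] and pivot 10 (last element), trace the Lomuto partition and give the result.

Lomuto partition with pivot = 10:

Initial array: [18, 12, 9, 4, 10]

arr[0]=18 > 10: no swap
arr[1]=12 > 10: no swap
arr[2]=9 <= 10: swap with position 0, array becomes [9, 12, 18, 4, 10]
arr[3]=4 <= 10: swap with position 1, array becomes [9, 4, 18, 12, 10]

Place pivot at position 2: [9, 4, 10, 12, 18]
Pivot position: 2

After partitioning with pivot 10, the array becomes [9, 4, 10, 12, 18]. The pivot is placed at index 2. All elements to the left of the pivot are <= 10, and all elements to the right are > 10.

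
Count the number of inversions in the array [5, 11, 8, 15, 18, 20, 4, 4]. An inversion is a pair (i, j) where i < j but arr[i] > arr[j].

Finding inversions in [5, 11, 8, 15, 18, 20, 4, 4]:

(0, 6): arr[0]=5 > arr[6]=4
(0, 7): arr[0]=5 > arr[7]=4
(1, 2): arr[1]=11 > arr[2]=8
(1, 6): arr[1]=11 > arr[6]=4
(1, 7): arr[1]=11 > arr[7]=4
(2, 6): arr[2]=8 > arr[6]=4
(2, 7): arr[2]=8 > arr[7]=4
(3, 6): arr[3]=15 > arr[6]=4
(3, 7): arr[3]=15 > arr[7]=4
(4, 6): arr[4]=18 > arr[6]=4
(4, 7): arr[4]=18 > arr[7]=4
(5, 6): arr[5]=20 > arr[6]=4
(5, 7): arr[5]=20 > arr[7]=4

Total inversions: 13

The array has 13 inversion(s): (0,6), (0,7), (1,2), (1,6), (1,7), (2,6), (2,7), (3,6), (3,7), (4,6), (4,7), (5,6), (5,7). Each pair (i,j) satisfies i < j and arr[i] > arr[j].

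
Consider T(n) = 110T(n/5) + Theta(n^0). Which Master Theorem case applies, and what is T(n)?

Master Theorem for T(n) = 110T(n/5) + O(n^0):

a = 110, b = 5, c = 0
log_b(a) = log_5(110) = 2.9206

Case 1: c = 0 < log_5(110) = 2.9206
T(n) = O(n^(log_5 110))

For T(n) = 110T(n/5) + O(n^0): log_5(110) = 2.9206. This is Case 1 of the Master Theorem (c < log_b(a), work dominated by leaves), giving O(n^(log_5 110)).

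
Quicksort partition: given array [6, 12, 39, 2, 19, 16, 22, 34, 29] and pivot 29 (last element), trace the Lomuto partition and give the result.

Lomuto partition with pivot = 29:

Initial array: [6, 12, 39, 2, 19, 16, 22, 34, 29]

arr[0]=6 <= 29: swap with position 0, array becomes [6, 12, 39, 2, 19, 16, 22, 34, 29]
arr[1]=12 <= 29: swap with position 1, array becomes [6, 12, 39, 2, 19, 16, 22, 34, 29]
arr[2]=39 > 29: no swap
arr[3]=2 <= 29: swap with position 2, array becomes [6, 12, 2, 39, 19, 16, 22, 34, 29]
arr[4]=19 <= 29: swap with position 3, array becomes [6, 12, 2, 19, 39, 16, 22, 34, 29]
arr[5]=16 <= 29: swap with position 4, array becomes [6, 12, 2, 19, 16, 39, 22, 34, 29]
arr[6]=22 <= 29: swap with position 5, array becomes [6, 12, 2, 19, 16, 22, 39, 34, 29]
arr[7]=34 > 29: no swap

Place pivot at position 6: [6, 12, 2, 19, 16, 22, 29, 34, 39]
Pivot position: 6

After partitioning with pivot 29, the array becomes [6, 12, 2, 19, 16, 22, 29, 34, 39]. The pivot is placed at index 6. All elements to the left of the pivot are <= 29, and all elements to the right are > 29.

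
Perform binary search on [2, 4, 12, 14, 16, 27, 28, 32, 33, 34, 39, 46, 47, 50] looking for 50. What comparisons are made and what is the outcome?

Binary search for 50 in [2, 4, 12, 14, 16, 27, 28, 32, 33, 34, 39, 46, 47, 50]:

lo=0, hi=13, mid=6, arr[mid]=28 -> 28 < 50, search right half
lo=7, hi=13, mid=10, arr[mid]=39 -> 39 < 50, search right half
lo=11, hi=13, mid=12, arr[mid]=47 -> 47 < 50, search right half
lo=13, hi=13, mid=13, arr[mid]=50 -> Found target at index 13!

Binary search finds 50 at index 13 after 4 comparisons. The search repeatedly halves the search space by comparing with the middle element.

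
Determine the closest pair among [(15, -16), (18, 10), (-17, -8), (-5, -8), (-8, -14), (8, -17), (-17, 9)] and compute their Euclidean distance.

Computing all pairwise distances among 7 points:

d((15, -16), (18, 10)) = 26.1725
d((15, -16), (-17, -8)) = 32.9848
d((15, -16), (-5, -8)) = 21.5407
d((15, -16), (-8, -14)) = 23.0868
d((15, -16), (8, -17)) = 7.0711
d((15, -16), (-17, 9)) = 40.6079
d((18, 10), (-17, -8)) = 39.3573
d((18, 10), (-5, -8)) = 29.2062
d((18, 10), (-8, -14)) = 35.3836
d((18, 10), (8, -17)) = 28.7924
d((18, 10), (-17, 9)) = 35.0143
d((-17, -8), (-5, -8)) = 12.0
d((-17, -8), (-8, -14)) = 10.8167
d((-17, -8), (8, -17)) = 26.5707
d((-17, -8), (-17, 9)) = 17.0
d((-5, -8), (-8, -14)) = 6.7082 <-- minimum
d((-5, -8), (8, -17)) = 15.8114
d((-5, -8), (-17, 9)) = 20.8087
d((-8, -14), (8, -17)) = 16.2788
d((-8, -14), (-17, 9)) = 24.6982
d((8, -17), (-17, 9)) = 36.0694

Closest pair: (-5, -8) and (-8, -14) with distance 6.7082

The closest pair is (-5, -8) and (-8, -14) with Euclidean distance 6.7082. For 7 points, brute-force pairwise comparison is shown above. For large n, the divide-and-conquer algorithm (sort by x, recurse on halves, check the dividing strip) achieves O(n log n).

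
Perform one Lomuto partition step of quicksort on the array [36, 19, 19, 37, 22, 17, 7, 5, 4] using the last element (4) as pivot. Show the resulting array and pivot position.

Lomuto partition with pivot = 4:

Initial array: [36, 19, 19, 37, 22, 17, 7, 5, 4]

arr[0]=36 > 4: no swap
arr[1]=19 > 4: no swap
arr[2]=19 > 4: no swap
arr[3]=37 > 4: no swap
arr[4]=22 > 4: no swap
arr[5]=17 > 4: no swap
arr[6]=7 > 4: no swap
arr[7]=5 > 4: no swap

Place pivot at position 0: [4, 19, 19, 37, 22, 17, 7, 5, 36]
Pivot position: 0

After partitioning with pivot 4, the array becomes [4, 19, 19, 37, 22, 17, 7, 5, 36]. The pivot is placed at index 0. All elements to the left of the pivot are <= 4, and all elements to the right are > 4.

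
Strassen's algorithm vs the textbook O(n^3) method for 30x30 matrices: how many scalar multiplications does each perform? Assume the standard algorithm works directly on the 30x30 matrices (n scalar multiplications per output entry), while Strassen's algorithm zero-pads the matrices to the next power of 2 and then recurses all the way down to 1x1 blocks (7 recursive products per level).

Matrix multiplication for 30x30 matrices:

Strassen's algorithm requires power-of-2 dimensions. Pad 30x30 to 32x32 (next power of 2).

Standard algorithm: 30^3 = 27000 multiplications
Strassen's algorithm: 7^(log2(32)) = 7^5 = 16807 multiplications
Savings: 27000 - 16807 = 10193 multiplications

Standard: 27000 multiplications (30^3). Strassen: 16807 multiplications (7^5, after padding to 32x32). Strassen reduces 8 recursive multiplications to 7 at each level.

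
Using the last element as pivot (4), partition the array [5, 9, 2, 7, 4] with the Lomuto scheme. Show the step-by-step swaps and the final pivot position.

Lomuto partition with pivot = 4:

Initial array: [5, 9, 2, 7, 4]

arr[0]=5 > 4: no swap
arr[1]=9 > 4: no swap
arr[2]=2 <= 4: swap with position 0, array becomes [2, 9, 5, 7, 4]
arr[3]=7 > 4: no swap

Place pivot at position 1: [2, 4, 5, 7, 9]
Pivot position: 1

After partitioning with pivot 4, the array becomes [2, 4, 5, 7, 9]. The pivot is placed at index 1. All elements to the left of the pivot are <= 4, and all elements to the right are > 4.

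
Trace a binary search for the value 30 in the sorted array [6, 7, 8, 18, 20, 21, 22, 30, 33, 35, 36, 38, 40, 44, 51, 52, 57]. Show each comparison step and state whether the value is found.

Binary search for 30 in [6, 7, 8, 18, 20, 21, 22, 30, 33, 35, 36, 38, 40, 44, 51, 52, 57]:

lo=0, hi=16, mid=8, arr[mid]=33 -> 33 > 30, search left half
lo=0, hi=7, mid=3, arr[mid]=18 -> 18 < 30, search right half
lo=4, hi=7, mid=5, arr[mid]=21 -> 21 < 30, search right half
lo=6, hi=7, mid=6, arr[mid]=22 -> 22 < 30, search right half
lo=7, hi=7, mid=7, arr[mid]=30 -> Found target at index 7!

Binary search finds 30 at index 7 after 5 comparisons. The search repeatedly halves the search space by comparing with the middle element.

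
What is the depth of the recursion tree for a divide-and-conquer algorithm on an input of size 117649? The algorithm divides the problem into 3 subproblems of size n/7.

For divide and conquer with division factor 7:

Problem sizes at each level:
Level 0: 117649
Level 1: 16807
Level 2: 2401
Level 3: 343
Level 4: 49
Level 5: 7
Level 6: 1

The root is level 0 and the size-1 base case is level 6 (the tree spans levels 0 through 6, i.e. 7 levels counting the root), so the depth is the number of divisions: log_7(117649) = 6

The recursion tree depth is log_7(117649) = 6. At each level, the problem size is divided by 7, so it takes 6 divisions to reduce to a base case of size 1. The algorithm makes 3 recursive calls at each level.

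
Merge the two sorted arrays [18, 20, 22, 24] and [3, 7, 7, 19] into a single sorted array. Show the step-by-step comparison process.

Merging process:

Compare 18 vs 3: take 3 from right. Merged: [3]
Compare 18 vs 7: take 7 from right. Merged: [3, 7]
Compare 18 vs 7: take 7 from right. Merged: [3, 7, 7]
Compare 18 vs 19: take 18 from left. Merged: [3, 7, 7, 18]
Compare 20 vs 19: take 19 from right. Merged: [3, 7, 7, 18, 19]
Append remaining from left: [20, 22, 24]. Merged: [3, 7, 7, 18, 19, 20, 22, 24]

Final merged array: [3, 7, 7, 18, 19, 20, 22, 24]
Total comparisons: 5

The merged array is [3, 7, 7, 18, 19, 20, 22, 24], requiring 5 comparisons. The merge step runs in O(n) time where n is the total number of elements.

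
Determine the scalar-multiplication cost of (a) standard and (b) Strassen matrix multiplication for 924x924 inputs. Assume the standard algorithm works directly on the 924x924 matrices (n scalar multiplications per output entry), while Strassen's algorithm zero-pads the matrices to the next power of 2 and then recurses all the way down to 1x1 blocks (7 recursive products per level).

Matrix multiplication for 924x924 matrices:

Strassen's algorithm requires power-of-2 dimensions. Pad 924x924 to 1024x1024 (next power of 2).

Standard algorithm: 924^3 = 788889024 multiplications
Strassen's algorithm: 7^(log2(1024)) = 7^10 = 282475249 multiplications
Savings: 788889024 - 282475249 = 506413775 multiplications

Standard: 788889024 multiplications (924^3). Strassen: 282475249 multiplications (7^10, after padding to 1024x1024). Strassen reduces 8 recursive multiplications to 7 at each level.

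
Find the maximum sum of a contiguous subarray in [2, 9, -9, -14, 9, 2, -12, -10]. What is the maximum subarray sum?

Using Kadane's algorithm on [2, 9, -9, -14, 9, 2, -12, -10]:

Scanning through the array:
Position 1 (value 9): max_ending_here = 11, max_so_far = 11
Position 2 (value -9): max_ending_here = 2, max_so_far = 11
Position 3 (value -14): max_ending_here = -12, max_so_far = 11
Position 4 (value 9): max_ending_here = 9, max_so_far = 11
Position 5 (value 2): max_ending_here = 11, max_so_far = 11
Position 6 (value -12): max_ending_here = -1, max_so_far = 11
Position 7 (value -10): max_ending_here = -10, max_so_far = 11

Maximum subarray: [2, 9]
Maximum sum: 11

The maximum subarray is [2, 9] with sum 11. This subarray runs from index 0 to index 1.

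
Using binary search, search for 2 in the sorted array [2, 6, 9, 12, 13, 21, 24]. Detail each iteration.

Binary search for 2 in [2, 6, 9, 12, 13, 21, 24]:

lo=0, hi=6, mid=3, arr[mid]=12 -> 12 > 2, search left half
lo=0, hi=2, mid=1, arr[mid]=6 -> 6 > 2, search left half
lo=0, hi=0, mid=0, arr[mid]=2 -> Found target at index 0!

Binary search finds 2 at index 0 after 3 comparisons. The search repeatedly halves the search space by comparing with the middle element.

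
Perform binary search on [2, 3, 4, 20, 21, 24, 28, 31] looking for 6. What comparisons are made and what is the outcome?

Binary search for 6 in [2, 3, 4, 20, 21, 24, 28, 31]:

lo=0, hi=7, mid=3, arr[mid]=20 -> 20 > 6, search left half
lo=0, hi=2, mid=1, arr[mid]=3 -> 3 < 6, search right half
lo=2, hi=2, mid=2, arr[mid]=4 -> 4 < 6, search right half
lo=3 > hi=2, target 6 not found

Binary search determines that 6 is not in the array after 3 comparisons. The search space was exhausted without finding the target.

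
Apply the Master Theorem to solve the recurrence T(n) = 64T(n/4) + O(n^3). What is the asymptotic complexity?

Master Theorem for T(n) = 64T(n/4) + O(n^3):

a = 64, b = 4, c = 3
log_b(a) = log_4(64) = 3.0000

Case 2: c = 3 = log_4(64) = 3.0000
T(n) = O(n^3 log n) = O(n^3 log n)

For T(n) = 64T(n/4) + O(n^3): log_4(64) = 3.0000. This is Case 2 of the Master Theorem (c = log_b(a), equal work at all levels), giving O(n^3 log n).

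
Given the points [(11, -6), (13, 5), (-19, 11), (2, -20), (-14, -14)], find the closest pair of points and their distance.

Computing all pairwise distances among 5 points:

d((11, -6), (13, 5)) = 11.1803 <-- minimum
d((11, -6), (-19, 11)) = 34.4819
d((11, -6), (2, -20)) = 16.6433
d((11, -6), (-14, -14)) = 26.2488
d((13, 5), (-19, 11)) = 32.5576
d((13, 5), (2, -20)) = 27.313
d((13, 5), (-14, -14)) = 33.0151
d((-19, 11), (2, -20)) = 37.4433
d((-19, 11), (-14, -14)) = 25.4951
d((2, -20), (-14, -14)) = 17.088

Closest pair: (11, -6) and (13, 5) with distance 11.1803

The closest pair is (11, -6) and (13, 5) with Euclidean distance 11.1803. For 5 points, brute-force pairwise comparison is shown above. For large n, the divide-and-conquer algorithm (sort by x, recurse on halves, check the dividing strip) achieves O(n log n).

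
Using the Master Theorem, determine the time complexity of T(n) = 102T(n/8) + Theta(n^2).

Master Theorem for T(n) = 102T(n/8) + O(n^2):

a = 102, b = 8, c = 2
log_b(a) = log_8(102) = 2.2241

Case 1: c = 2 < log_8(102) = 2.2241
T(n) = O(n^(log_8 102))

For T(n) = 102T(n/8) + O(n^2): log_8(102) = 2.2241. This is Case 1 of the Master Theorem (c < log_b(a), work dominated by leaves), giving O(n^(log_8 102)).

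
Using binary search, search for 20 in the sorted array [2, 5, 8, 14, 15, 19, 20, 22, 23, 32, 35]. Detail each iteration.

Binary search for 20 in [2, 5, 8, 14, 15, 19, 20, 22, 23, 32, 35]:

lo=0, hi=10, mid=5, arr[mid]=19 -> 19 < 20, search right half
lo=6, hi=10, mid=8, arr[mid]=23 -> 23 > 20, search left half
lo=6, hi=7, mid=6, arr[mid]=20 -> Found target at index 6!

Binary search finds 20 at index 6 after 3 comparisons. The search repeatedly halves the search space by comparing with the middle element.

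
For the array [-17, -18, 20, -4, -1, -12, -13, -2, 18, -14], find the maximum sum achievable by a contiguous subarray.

Using Kadane's algorithm on [-17, -18, 20, -4, -1, -12, -13, -2, 18, -14]:

Scanning through the array:
Position 1 (value -18): max_ending_here = -18, max_so_far = -17
Position 2 (value 20): max_ending_here = 20, max_so_far = 20
Position 3 (value -4): max_ending_here = 16, max_so_far = 20
Position 4 (value -1): max_ending_here = 15, max_so_far = 20
Position 5 (value -12): max_ending_here = 3, max_so_far = 20
Position 6 (value -13): max_ending_here = -10, max_so_far = 20
Position 7 (value -2): max_ending_here = -2, max_so_far = 20
Position 8 (value 18): max_ending_here = 18, max_so_far = 20
Position 9 (value -14): max_ending_here = 4, max_so_far = 20

Maximum subarray: [20]
Maximum sum: 20

The maximum subarray is [20] with sum 20. This subarray runs from index 2 to index 2.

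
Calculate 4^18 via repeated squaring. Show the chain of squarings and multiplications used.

Computing 4^18 by squaring (build up from 4^1; each line after the first costs one multiplication):

4^1 = 4
4^2 = (4^1)^2 = 4^2 = 16
4^4 = (4^2)^2 = 16^2 = 256
4^8 = (4^4)^2 = 256^2 = 65536
4^9 = 4 * 4^8 = 4 * 65536 = 262144
4^18 = (4^9)^2 = 262144^2 = 68719476736

Result: 68719476736
Multiplications needed: 5 (5 lines after 4^1)

4^18 = 68719476736. Using exponentiation by squaring, this requires 5 multiplications. The key idea: if the exponent is even, square the half-power; if odd, multiply by the base once.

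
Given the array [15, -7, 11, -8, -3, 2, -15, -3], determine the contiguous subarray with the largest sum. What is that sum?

Using Kadane's algorithm on [15, -7, 11, -8, -3, 2, -15, -3]:

Scanning through the array:
Position 1 (value -7): max_ending_here = 8, max_so_far = 15
Position 2 (value 11): max_ending_here = 19, max_so_far = 19
Position 3 (value -8): max_ending_here = 11, max_so_far = 19
Position 4 (value -3): max_ending_here = 8, max_so_far = 19
Position 5 (value 2): max_ending_here = 10, max_so_far = 19
Position 6 (value -15): max_ending_here = -5, max_so_far = 19
Position 7 (value -3): max_ending_here = -3, max_so_far = 19

Maximum subarray: [15, -7, 11]
Maximum sum: 19

The maximum subarray is [15, -7, 11] with sum 19. This subarray runs from index 0 to index 2.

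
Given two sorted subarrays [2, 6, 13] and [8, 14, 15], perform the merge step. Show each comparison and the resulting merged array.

Merging process:

Compare 2 vs 8: take 2 from left. Merged: [2]
Compare 6 vs 8: take 6 from left. Merged: [2, 6]
Compare 13 vs 8: take 8 from right. Merged: [2, 6, 8]
Compare 13 vs 14: take 13 from left. Merged: [2, 6, 8, 13]
Append remaining from right: [14, 15]. Merged: [2, 6, 8, 13, 14, 15]

Final merged array: [2, 6, 8, 13, 14, 15]
Total comparisons: 4

The merged array is [2, 6, 8, 13, 14, 15], requiring 4 comparisons. The merge step runs in O(n) time where n is the total number of elements.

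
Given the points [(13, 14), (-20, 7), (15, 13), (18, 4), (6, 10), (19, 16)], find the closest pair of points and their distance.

Computing all pairwise distances among 6 points:

d((13, 14), (-20, 7)) = 33.7343
d((13, 14), (15, 13)) = 2.2361 <-- minimum
d((13, 14), (18, 4)) = 11.1803
d((13, 14), (6, 10)) = 8.0623
d((13, 14), (19, 16)) = 6.3246
d((-20, 7), (15, 13)) = 35.5106
d((-20, 7), (18, 4)) = 38.1182
d((-20, 7), (6, 10)) = 26.1725
d((-20, 7), (19, 16)) = 40.025
d((15, 13), (18, 4)) = 9.4868
d((15, 13), (6, 10)) = 9.4868
d((15, 13), (19, 16)) = 5.0
d((18, 4), (6, 10)) = 13.4164
d((18, 4), (19, 16)) = 12.0416
d((6, 10), (19, 16)) = 14.3178

Closest pair: (13, 14) and (15, 13) with distance 2.2361

The closest pair is (13, 14) and (15, 13) with Euclidean distance 2.2361. For 6 points, brute-force pairwise comparison is shown above. For large n, the divide-and-conquer algorithm (sort by x, recurse on halves, check the dividing strip) achieves O(n log n).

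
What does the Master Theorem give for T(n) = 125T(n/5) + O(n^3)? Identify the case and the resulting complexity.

Master Theorem for T(n) = 125T(n/5) + O(n^3):

a = 125, b = 5, c = 3
log_b(a) = log_5(125) = 3.0000

Case 2: c = 3 = log_5(125) = 3.0000
T(n) = O(n^3 log n) = O(n^3 log n)

For T(n) = 125T(n/5) + O(n^3): log_5(125) = 3.0000. This is Case 2 of the Master Theorem (c = log_b(a), equal work at all levels), giving O(n^3 log n).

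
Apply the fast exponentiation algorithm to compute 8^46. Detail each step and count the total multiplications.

Computing 8^46 by squaring (build up from 8^1; each line after the first costs one multiplication):

8^1 = 8
8^2 = (8^1)^2 = 8^2 = 64
8^4 = (8^2)^2 = 64^2 = 4096
8^5 = 8 * 8^4 = 8 * 4096 = 32768
8^10 = (8^5)^2 = 32768^2 = 1073741824
8^11 = 8 * 8^10 = 8 * 1073741824 = 8589934592
8^22 = (8^11)^2 = 8589934592^2 = 73786976294838206464
8^23 = 8 * 8^22 = 8 * 73786976294838206464 = 590295810358705651712
8^46 = (8^23)^2 = 590295810358705651712^2 = 348449143727040986586495598010130648530944

Result: 348449143727040986586495598010130648530944
Multiplications needed: 8 (8 lines after 8^1)

8^46 = 348449143727040986586495598010130648530944. Using exponentiation by squaring, this requires 8 multiplications. The key idea: if the exponent is even, square the half-power; if odd, multiply by the base once.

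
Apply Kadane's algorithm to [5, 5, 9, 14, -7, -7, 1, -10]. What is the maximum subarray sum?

Using Kadane's algorithm on [5, 5, 9, 14, -7, -7, 1, -10]:

Scanning through the array:
Position 1 (value 5): max_ending_here = 10, max_so_far = 10
Position 2 (value 9): max_ending_here = 19, max_so_far = 19
Position 3 (value 14): max_ending_here = 33, max_so_far = 33
Position 4 (value -7): max_ending_here = 26, max_so_far = 33
Position 5 (value -7): max_ending_here = 19, max_so_far = 33
Position 6 (value 1): max_ending_here = 20, max_so_far = 33
Position 7 (value -10): max_ending_here = 10, max_so_far = 33

Maximum subarray: [5, 5, 9, 14]
Maximum sum: 33

The maximum subarray is [5, 5, 9, 14] with sum 33. This subarray runs from index 0 to index 3.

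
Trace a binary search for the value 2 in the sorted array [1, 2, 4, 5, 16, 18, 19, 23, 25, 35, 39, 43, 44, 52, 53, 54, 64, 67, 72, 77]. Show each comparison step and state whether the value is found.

Binary search for 2 in [1, 2, 4, 5, 16, 18, 19, 23, 25, 35, 39, 43, 44, 52, 53, 54, 64, 67, 72, 77]:

lo=0, hi=19, mid=9, arr[mid]=35 -> 35 > 2, search left half
lo=0, hi=8, mid=4, arr[mid]=16 -> 16 > 2, search left half
lo=0, hi=3, mid=1, arr[mid]=2 -> Found target at index 1!

Binary search finds 2 at index 1 after 3 comparisons. The search repeatedly halves the search space by comparing with the middle element.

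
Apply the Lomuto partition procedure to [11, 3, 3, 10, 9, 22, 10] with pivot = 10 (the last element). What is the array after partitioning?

Lomuto partition with pivot = 10:

Initial array: [11, 3, 3, 10, 9, 22, 10]

arr[0]=11 > 10: no swap
arr[1]=3 <= 10: swap with position 0, array becomes [3, 11, 3, 10, 9, 22, 10]
arr[2]=3 <= 10: swap with position 1, array becomes [3, 3, 11, 10, 9, 22, 10]
arr[3]=10 <= 10: swap with position 2, array becomes [3, 3, 10, 11, 9, 22, 10]
arr[4]=9 <= 10: swap with position 3, array becomes [3, 3, 10, 9, 11, 22, 10]
arr[5]=22 > 10: no swap

Place pivot at position 4: [3, 3, 10, 9, 10, 22, 11]
Pivot position: 4

After partitioning with pivot 10, the array becomes [3, 3, 10, 9, 10, 22, 11]. The pivot is placed at index 4. All elements to the left of the pivot are <= 10, and all elements to the right are > 10.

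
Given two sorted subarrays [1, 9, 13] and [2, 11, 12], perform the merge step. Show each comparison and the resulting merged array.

Merging process:

Compare 1 vs 2: take 1 from left. Merged: [1]
Compare 9 vs 2: take 2 from right. Merged: [1, 2]
Compare 9 vs 11: take 9 from left. Merged: [1, 2, 9]
Compare 13 vs 11: take 11 from right. Merged: [1, 2, 9, 11]
Compare 13 vs 12: take 12 from right. Merged: [1, 2, 9, 11, 12]
Append remaining from left: [13]. Merged: [1, 2, 9, 11, 12, 13]

Final merged array: [1, 2, 9, 11, 12, 13]
Total comparisons: 5

The merged array is [1, 2, 9, 11, 12, 13], requiring 5 comparisons. The merge step runs in O(n) time where n is the total number of elements.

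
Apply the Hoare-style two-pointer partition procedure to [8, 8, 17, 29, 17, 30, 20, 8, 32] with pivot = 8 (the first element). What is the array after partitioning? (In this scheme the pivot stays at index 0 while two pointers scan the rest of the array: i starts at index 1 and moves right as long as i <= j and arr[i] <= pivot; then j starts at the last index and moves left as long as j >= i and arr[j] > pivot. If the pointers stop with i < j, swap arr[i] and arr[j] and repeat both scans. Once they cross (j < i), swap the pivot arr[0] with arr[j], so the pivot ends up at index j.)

Hoare-style two-pointer partition with pivot = 8:

Initial array: [8, 8, 17, 29, 17, 30, 20, 8, 32]

Pointers start at i = 1, j = 8.
i stops at index 2 (arr[2]=17 > 8), j stops at index 7 (arr[7]=8 <= 8): swap arr[2] and arr[7], array becomes [8, 8, 8, 29, 17, 30, 20, 17, 32]
i ends at 3, j ends at 2: the pointers have crossed (j < i), so scanning stops.

Swap pivot arr[0] with arr[2] to place pivot at position 2: [8, 8, 8, 29, 17, 30, 20, 17, 32]
Pivot position: 2

After partitioning with pivot 8, the array becomes [8, 8, 8, 29, 17, 30, 20, 17, 32]. The pivot is placed at index 2. All elements to the left of the pivot are <= 8, and all elements to the right are > 8.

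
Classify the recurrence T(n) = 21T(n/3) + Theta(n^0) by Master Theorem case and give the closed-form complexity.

Master Theorem for T(n) = 21T(n/3) + O(n^0):

a = 21, b = 3, c = 0
log_b(a) = log_3(21) = 2.7712

Case 1: c = 0 < log_3(21) = 2.7712
T(n) = O(n^(log_3 21))

For T(n) = 21T(n/3) + O(n^0): log_3(21) = 2.7712. This is Case 1 of the Master Theorem (c < log_b(a), work dominated by leaves), giving O(n^(log_3 21)).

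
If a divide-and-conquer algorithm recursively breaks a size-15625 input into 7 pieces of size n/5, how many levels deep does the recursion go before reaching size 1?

For divide and conquer with division factor 5:

Problem sizes at each level:
Level 0: 15625
Level 1: 3125
Level 2: 625
Level 3: 125
Level 4: 25
Level 5: 5
Level 6: 1

The root is level 0 and the size-1 base case is level 6 (the tree spans levels 0 through 6, i.e. 7 levels counting the root), so the depth is the number of divisions: log_5(15625) = 6

The recursion tree depth is log_5(15625) = 6. At each level, the problem size is divided by 5, so it takes 6 divisions to reduce to a base case of size 1. The algorithm makes 7 recursive calls at each level.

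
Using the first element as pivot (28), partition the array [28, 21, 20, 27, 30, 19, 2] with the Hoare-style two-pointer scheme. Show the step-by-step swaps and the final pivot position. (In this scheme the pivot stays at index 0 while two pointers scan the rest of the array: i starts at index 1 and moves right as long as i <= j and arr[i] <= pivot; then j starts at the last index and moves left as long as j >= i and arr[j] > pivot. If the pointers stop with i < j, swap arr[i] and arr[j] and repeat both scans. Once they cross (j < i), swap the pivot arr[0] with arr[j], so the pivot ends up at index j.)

Hoare-style two-pointer partition with pivot = 28:

Initial array: [28, 21, 20, 27, 30, 19, 2]

Pointers start at i = 1, j = 6.
i stops at index 4 (arr[4]=30 > 28), j stops at index 6 (arr[6]=2 <= 28): swap arr[4] and arr[6], array becomes [28, 21, 20, 27, 2, 19, 30]
i ends at 6, j ends at 5: the pointers have crossed (j < i), so scanning stops.

Swap pivot arr[0] with arr[5] to place pivot at position 5: [19, 21, 20, 27, 2, 28, 30]
Pivot position: 5

After partitioning with pivot 28, the array becomes [19, 21, 20, 27, 2, 28, 30]. The pivot is placed at index 5. All elements to the left of the pivot are <= 28, and all elements to the right are > 28.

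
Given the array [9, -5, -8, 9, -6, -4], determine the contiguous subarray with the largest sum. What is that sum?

Using Kadane's algorithm on [9, -5, -8, 9, -6, -4]:

Scanning through the array:
Position 1 (value -5): max_ending_here = 4, max_so_far = 9
Position 2 (value -8): max_ending_here = -4, max_so_far = 9
Position 3 (value 9): max_ending_here = 9, max_so_far = 9
Position 4 (value -6): max_ending_here = 3, max_so_far = 9
Position 5 (value -4): max_ending_here = -1, max_so_far = 9

Maximum subarray: [9]
Maximum sum: 9

The maximum subarray is [9] with sum 9. This subarray runs from index 0 to index 0.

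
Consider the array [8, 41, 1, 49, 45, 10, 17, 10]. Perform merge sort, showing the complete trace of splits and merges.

Merge sort trace:

Split: [8, 41, 1, 49, 45, 10, 17, 10] -> [8, 41, 1, 49] and [45, 10, 17, 10]
  Split: [8, 41, 1, 49] -> [8, 41] and [1, 49]
    Split: [8, 41] -> [8] and [41]
    Merge: [8] + [41] -> [8, 41]
    Split: [1, 49] -> [1] and [49]
    Merge: [1] + [49] -> [1, 49]
  Merge: [8, 41] + [1, 49] -> [1, 8, 41, 49]
  Split: [45, 10, 17, 10] -> [45, 10] and [17, 10]
    Split: [45, 10] -> [45] and [10]
    Merge: [45] + [10] -> [10, 45]
    Split: [17, 10] -> [17] and [10]
    Merge: [17] + [10] -> [10, 17]
  Merge: [10, 45] + [10, 17] -> [10, 10, 17, 45]
Merge: [1, 8, 41, 49] + [10, 10, 17, 45] -> [1, 8, 10, 10, 17, 41, 45, 49]

Final sorted array: [1, 8, 10, 10, 17, 41, 45, 49]

The merge sort proceeds by recursively splitting the array and merging sorted halves.
After all merges, the sorted array is [1, 8, 10, 10, 17, 41, 45, 49].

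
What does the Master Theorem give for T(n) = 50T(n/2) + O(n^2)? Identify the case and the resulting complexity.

Master Theorem for T(n) = 50T(n/2) + O(n^2):

a = 50, b = 2, c = 2
log_b(a) = log_2(50) = 5.6439

Case 1: c = 2 < log_2(50) = 5.6439
T(n) = O(n^(log_2 50))

For T(n) = 50T(n/2) + O(n^2): log_2(50) = 5.6439. This is Case 1 of the Master Theorem (c < log_b(a), work dominated by leaves), giving O(n^(log_2 50)).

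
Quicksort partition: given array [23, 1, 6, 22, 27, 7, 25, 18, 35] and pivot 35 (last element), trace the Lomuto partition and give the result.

Lomuto partition with pivot = 35:

Initial array: [23, 1, 6, 22, 27, 7, 25, 18, 35]

arr[0]=23 <= 35: swap with position 0, array becomes [23, 1, 6, 22, 27, 7, 25, 18, 35]
arr[1]=1 <= 35: swap with position 1, array becomes [23, 1, 6, 22, 27, 7, 25, 18, 35]
arr[2]=6 <= 35: swap with position 2, array becomes [23, 1, 6, 22, 27, 7, 25, 18, 35]
arr[3]=22 <= 35: swap with position 3, array becomes [23, 1, 6, 22, 27, 7, 25, 18, 35]
arr[4]=27 <= 35: swap with position 4, array becomes [23, 1, 6, 22, 27, 7, 25, 18, 35]
arr[5]=7 <= 35: swap with position 5, array becomes [23, 1, 6, 22, 27, 7, 25, 18, 35]
arr[6]=25 <= 35: swap with position 6, array becomes [23, 1, 6, 22, 27, 7, 25, 18, 35]
arr[7]=18 <= 35: swap with position 7, array becomes [23, 1, 6, 22, 27, 7, 25, 18, 35]

Place pivot at position 8: [23, 1, 6, 22, 27, 7, 25, 18, 35]
Pivot position: 8

After partitioning with pivot 35, the array becomes [23, 1, 6, 22, 27, 7, 25, 18, 35]. The pivot is placed at index 8. All elements to the left of the pivot are <= 35, and all elements to the right are > 35.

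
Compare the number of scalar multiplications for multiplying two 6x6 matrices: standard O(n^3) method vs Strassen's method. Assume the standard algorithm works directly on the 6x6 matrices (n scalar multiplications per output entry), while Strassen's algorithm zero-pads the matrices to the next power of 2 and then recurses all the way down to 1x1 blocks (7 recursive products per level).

Matrix multiplication for 6x6 matrices:

Strassen's algorithm requires power-of-2 dimensions. Pad 6x6 to 8x8 (next power of 2).

Standard algorithm: 6^3 = 216 multiplications
Strassen's algorithm: 7^(log2(8)) = 7^3 = 343 multiplications
Difference: 216 - 343 = -127 (Strassen uses MORE here due to padding overhead — for small or just-over-power-of-2 n, padding can outweigh the per-level savings)

Standard: 216 multiplications (6^3). Strassen: 343 multiplications (7^3, after padding to 8x8). Strassen reduces 8 recursive multiplications to 7 at each level.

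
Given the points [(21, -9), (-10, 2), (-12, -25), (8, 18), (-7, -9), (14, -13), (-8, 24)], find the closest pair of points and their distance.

Computing all pairwise distances among 7 points:

d((21, -9), (-10, 2)) = 32.8938
d((21, -9), (-12, -25)) = 36.6742
d((21, -9), (8, 18)) = 29.9666
d((21, -9), (-7, -9)) = 28.0
d((21, -9), (14, -13)) = 8.0623 <-- minimum
d((21, -9), (-8, 24)) = 43.9318
d((-10, 2), (-12, -25)) = 27.074
d((-10, 2), (8, 18)) = 24.0832
d((-10, 2), (-7, -9)) = 11.4018
d((-10, 2), (14, -13)) = 28.3019
d((-10, 2), (-8, 24)) = 22.0907
d((-12, -25), (8, 18)) = 47.4236
d((-12, -25), (-7, -9)) = 16.7631
d((-12, -25), (14, -13)) = 28.6356
d((-12, -25), (-8, 24)) = 49.163
d((8, 18), (-7, -9)) = 30.8869
d((8, 18), (14, -13)) = 31.5753
d((8, 18), (-8, 24)) = 17.088
d((-7, -9), (14, -13)) = 21.3776
d((-7, -9), (-8, 24)) = 33.0151
d((14, -13), (-8, 24)) = 43.0465

Closest pair: (21, -9) and (14, -13) with distance 8.0623

The closest pair is (21, -9) and (14, -13) with Euclidean distance 8.0623. For 7 points, brute-force pairwise comparison is shown above. For large n, the divide-and-conquer algorithm (sort by x, recurse on halves, check the dividing strip) achieves O(n log n).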